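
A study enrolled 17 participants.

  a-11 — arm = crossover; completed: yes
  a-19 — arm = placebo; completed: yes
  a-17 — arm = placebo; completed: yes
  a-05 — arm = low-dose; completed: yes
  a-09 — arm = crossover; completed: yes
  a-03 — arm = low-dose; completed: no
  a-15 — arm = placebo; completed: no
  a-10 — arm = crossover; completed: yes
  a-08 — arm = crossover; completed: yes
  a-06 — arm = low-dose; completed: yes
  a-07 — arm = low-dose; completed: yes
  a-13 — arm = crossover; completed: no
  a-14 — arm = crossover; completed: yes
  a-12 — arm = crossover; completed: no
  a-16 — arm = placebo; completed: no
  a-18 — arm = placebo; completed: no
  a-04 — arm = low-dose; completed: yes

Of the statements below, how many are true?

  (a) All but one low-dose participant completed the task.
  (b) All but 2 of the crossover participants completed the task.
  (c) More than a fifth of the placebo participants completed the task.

(a) low-dose: |A| = 5, |A ∩ B| = 4; needs |A ∖ B| = 1 — true.
(b) crossover: |A| = 7, |A ∩ B| = 5; needs |A ∖ B| = 2 — true.
(c) placebo: |A| = 5, |A ∩ B| = 2; needs |A ∩ B| / |A| > 1/5 — true.

3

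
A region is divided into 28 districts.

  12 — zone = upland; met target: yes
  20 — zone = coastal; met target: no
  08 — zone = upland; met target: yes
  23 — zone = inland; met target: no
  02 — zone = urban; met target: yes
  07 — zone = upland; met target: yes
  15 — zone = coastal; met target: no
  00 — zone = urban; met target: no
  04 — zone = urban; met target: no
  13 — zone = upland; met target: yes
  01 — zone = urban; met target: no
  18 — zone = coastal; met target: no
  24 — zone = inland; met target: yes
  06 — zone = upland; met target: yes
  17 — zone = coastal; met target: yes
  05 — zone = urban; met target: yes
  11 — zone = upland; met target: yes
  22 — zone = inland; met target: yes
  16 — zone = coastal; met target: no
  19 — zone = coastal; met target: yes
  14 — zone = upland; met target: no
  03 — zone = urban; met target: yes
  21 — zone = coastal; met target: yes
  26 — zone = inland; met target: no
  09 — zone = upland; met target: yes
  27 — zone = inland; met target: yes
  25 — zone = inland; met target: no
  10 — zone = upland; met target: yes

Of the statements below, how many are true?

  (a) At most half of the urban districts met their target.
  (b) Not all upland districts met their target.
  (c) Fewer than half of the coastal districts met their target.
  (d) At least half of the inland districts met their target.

(a) urban: |A| = 6, |A ∩ B| = 3; needs |A ∩ B| ≤ |A ∖ B| — true.
(b) upland: |A| = 9, |A ∩ B| = 8; needs A ⊄ B (|A ∖ B| ≥ 1) — true.
(c) coastal: |A| = 7, |A ∩ B| = 3; needs |A ∩ B| < |A ∖ B| — true.
(d) inland: |A| = 6, |A ∩ B| = 3; needs |A ∩ B| ≥ |A ∖ B| — true.

4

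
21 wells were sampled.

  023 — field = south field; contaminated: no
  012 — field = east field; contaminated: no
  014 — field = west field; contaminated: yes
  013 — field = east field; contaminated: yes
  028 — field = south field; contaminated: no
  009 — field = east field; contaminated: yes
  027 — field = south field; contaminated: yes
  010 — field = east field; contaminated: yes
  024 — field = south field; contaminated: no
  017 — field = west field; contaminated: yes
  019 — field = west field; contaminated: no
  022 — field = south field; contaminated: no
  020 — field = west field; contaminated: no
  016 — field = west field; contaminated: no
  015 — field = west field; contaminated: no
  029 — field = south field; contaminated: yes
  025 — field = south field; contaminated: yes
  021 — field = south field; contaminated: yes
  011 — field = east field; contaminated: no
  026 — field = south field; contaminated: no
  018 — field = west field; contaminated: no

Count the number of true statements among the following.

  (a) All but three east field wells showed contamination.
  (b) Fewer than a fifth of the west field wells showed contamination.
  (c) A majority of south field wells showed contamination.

(a) east field: |A| = 5, |A ∩ B| = 3; needs |A ∖ B| = 3 — false.
(b) west field: |A| = 7, |A ∩ B| = 2; needs |A ∩ B| / |A| < 1/5 — false.
(c) south field: |A| = 9, |A ∩ B| = 4; needs |A ∩ B| > |A ∖ B| — false.

0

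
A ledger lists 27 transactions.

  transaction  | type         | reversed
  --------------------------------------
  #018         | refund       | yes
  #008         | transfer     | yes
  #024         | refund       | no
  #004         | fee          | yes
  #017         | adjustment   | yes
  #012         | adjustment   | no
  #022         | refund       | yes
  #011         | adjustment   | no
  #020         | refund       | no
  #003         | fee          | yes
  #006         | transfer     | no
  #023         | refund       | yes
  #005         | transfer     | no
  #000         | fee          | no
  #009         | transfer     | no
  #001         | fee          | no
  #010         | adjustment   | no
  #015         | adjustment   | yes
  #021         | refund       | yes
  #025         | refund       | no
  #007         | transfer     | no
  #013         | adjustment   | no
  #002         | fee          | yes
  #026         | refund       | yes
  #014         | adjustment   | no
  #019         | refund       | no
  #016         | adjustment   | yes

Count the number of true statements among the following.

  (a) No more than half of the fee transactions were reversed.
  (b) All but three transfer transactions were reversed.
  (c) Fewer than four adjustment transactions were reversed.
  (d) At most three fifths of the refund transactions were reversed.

(a) fee: |A| = 5, |A ∩ B| = 3; needs |A ∩ B| ≤ |A ∖ B| — false.
(b) transfer: |A| = 5, |A ∩ B| = 1; needs |A ∖ B| = 3 — false.
(c) adjustment: |A| = 8, |A ∩ B| = 3; needs |A ∩ B| < 4 — true.
(d) refund: |A| = 9, |A ∩ B| = 5; needs |A ∩ B| / |A| ≤ 3/5 — true.

2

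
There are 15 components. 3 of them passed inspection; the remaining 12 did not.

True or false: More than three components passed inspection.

'More than three components passed inspection' holds iff |A ∩ B| > 3.
|A| = 15, |A ∩ B| = 3, |A ∖ B| = 12.
|A ∩ B| = 3, so the statement is false.

False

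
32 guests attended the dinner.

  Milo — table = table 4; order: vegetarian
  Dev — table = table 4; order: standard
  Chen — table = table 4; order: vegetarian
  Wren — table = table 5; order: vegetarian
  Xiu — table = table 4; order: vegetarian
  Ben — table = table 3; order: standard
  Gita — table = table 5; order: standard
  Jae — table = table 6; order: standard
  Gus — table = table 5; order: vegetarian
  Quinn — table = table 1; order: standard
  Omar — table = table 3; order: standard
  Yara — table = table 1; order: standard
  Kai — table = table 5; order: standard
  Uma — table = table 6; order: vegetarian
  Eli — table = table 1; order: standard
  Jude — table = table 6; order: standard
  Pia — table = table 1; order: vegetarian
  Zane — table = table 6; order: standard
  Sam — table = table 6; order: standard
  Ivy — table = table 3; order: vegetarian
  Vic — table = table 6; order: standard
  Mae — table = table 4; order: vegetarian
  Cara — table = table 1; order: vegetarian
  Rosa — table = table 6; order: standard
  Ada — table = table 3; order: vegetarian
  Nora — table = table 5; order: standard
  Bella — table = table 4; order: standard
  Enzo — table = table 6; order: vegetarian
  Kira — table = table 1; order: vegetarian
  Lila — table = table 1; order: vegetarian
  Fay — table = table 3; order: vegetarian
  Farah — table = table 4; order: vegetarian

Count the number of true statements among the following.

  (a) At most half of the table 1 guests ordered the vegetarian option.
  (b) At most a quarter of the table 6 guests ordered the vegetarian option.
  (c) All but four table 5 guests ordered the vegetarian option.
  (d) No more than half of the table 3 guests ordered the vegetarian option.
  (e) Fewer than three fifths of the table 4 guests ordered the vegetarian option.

(a) table 1: |A| = 7, |A ∩ B| = 4; needs |A ∩ B| ≤ |A ∖ B| — false.
(b) table 6: |A| = 8, |A ∩ B| = 2; needs |A ∩ B| / |A| ≤ 1/4 — true.
(c) table 5: |A| = 5, |A ∩ B| = 2; needs |A ∖ B| = 4 — false.
(d) table 3: |A| = 5, |A ∩ B| = 3; needs |A ∩ B| ≤ |A ∖ B| — false.
(e) table 4: |A| = 7, |A ∩ B| = 5; needs |A ∩ B| / |A| < 3/5 — false.

1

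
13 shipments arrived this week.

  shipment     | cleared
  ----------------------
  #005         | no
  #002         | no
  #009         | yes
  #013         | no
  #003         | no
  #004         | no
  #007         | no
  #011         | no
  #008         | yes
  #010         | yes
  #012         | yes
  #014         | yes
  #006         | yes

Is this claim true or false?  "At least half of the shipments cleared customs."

Truth condition: |A ∩ B| ≥ |A ∖ B|.
A (the restrictor) = {#005, #002, #009, #013, #003, #004, #007, #011, #008, #010, #012, #014, #006}, |A| = 13.
A ∩ B = {#009, #008, #010, #012, #014, #006}, so |A ∩ B| = 6.
A ∖ B = {#005, #002, #013, #003, #004, #007, #011}, so |A ∖ B| = 7.
6 < 7, so the statement is false.

False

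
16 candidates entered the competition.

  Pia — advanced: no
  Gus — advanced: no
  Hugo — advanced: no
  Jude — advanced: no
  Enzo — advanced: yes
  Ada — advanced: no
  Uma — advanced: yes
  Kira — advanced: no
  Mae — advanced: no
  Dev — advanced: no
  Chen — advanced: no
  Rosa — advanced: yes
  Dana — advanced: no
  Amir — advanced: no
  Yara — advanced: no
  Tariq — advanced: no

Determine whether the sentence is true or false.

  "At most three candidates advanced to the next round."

Truth condition: |A ∩ B| ≤ 3.
|A| = 16, |A ∩ B| = 3, |A ∖ B| = 13.
|A ∩ B| = 3, so the statement is true.

True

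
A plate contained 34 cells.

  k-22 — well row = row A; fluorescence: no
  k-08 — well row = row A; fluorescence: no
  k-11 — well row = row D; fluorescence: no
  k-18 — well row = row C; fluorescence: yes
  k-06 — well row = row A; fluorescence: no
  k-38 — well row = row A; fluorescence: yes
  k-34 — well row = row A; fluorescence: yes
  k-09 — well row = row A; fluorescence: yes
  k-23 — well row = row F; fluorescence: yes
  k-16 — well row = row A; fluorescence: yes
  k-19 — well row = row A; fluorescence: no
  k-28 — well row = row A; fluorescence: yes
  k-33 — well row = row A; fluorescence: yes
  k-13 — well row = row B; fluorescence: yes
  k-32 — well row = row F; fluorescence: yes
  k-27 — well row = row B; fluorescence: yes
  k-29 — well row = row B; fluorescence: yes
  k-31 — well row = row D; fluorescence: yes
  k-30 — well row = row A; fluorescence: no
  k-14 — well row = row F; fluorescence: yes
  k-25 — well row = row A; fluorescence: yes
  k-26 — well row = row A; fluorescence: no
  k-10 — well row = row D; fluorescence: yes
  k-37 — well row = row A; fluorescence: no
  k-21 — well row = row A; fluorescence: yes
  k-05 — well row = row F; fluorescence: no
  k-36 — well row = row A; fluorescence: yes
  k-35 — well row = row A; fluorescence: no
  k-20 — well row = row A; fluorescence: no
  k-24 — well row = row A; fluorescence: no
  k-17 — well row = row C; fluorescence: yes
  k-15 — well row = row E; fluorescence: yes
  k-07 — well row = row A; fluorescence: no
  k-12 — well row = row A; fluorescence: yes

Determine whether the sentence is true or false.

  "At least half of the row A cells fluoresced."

'At least half of the row A cells fluoresced' holds iff |A ∩ B| ≥ |A ∖ B|.
|A| = 21, |A ∩ B| = 10, |A ∖ B| = 11.
10 < 11, so the statement is false.

False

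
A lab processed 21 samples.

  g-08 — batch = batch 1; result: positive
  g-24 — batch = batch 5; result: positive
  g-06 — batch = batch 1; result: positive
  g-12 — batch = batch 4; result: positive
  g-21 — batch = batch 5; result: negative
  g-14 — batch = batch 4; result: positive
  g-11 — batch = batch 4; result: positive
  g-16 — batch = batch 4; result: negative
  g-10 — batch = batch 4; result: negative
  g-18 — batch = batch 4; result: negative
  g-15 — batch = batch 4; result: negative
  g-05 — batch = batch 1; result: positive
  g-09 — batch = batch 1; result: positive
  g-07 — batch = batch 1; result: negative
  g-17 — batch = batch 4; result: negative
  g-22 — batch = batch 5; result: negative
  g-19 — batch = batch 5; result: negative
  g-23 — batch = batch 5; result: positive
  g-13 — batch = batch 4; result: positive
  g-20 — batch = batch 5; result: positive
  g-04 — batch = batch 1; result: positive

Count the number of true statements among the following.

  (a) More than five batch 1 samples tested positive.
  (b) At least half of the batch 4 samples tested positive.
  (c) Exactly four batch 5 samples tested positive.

(a) batch 1: |A| = 6, |A ∩ B| = 5; needs |A ∩ B| > 5 — false.
(b) batch 4: |A| = 9, |A ∩ B| = 4; needs |A ∩ B| ≥ |A ∖ B| — false.
(c) batch 5: |A| = 6, |A ∩ B| = 3; needs |A ∩ B| = 4 — false.

0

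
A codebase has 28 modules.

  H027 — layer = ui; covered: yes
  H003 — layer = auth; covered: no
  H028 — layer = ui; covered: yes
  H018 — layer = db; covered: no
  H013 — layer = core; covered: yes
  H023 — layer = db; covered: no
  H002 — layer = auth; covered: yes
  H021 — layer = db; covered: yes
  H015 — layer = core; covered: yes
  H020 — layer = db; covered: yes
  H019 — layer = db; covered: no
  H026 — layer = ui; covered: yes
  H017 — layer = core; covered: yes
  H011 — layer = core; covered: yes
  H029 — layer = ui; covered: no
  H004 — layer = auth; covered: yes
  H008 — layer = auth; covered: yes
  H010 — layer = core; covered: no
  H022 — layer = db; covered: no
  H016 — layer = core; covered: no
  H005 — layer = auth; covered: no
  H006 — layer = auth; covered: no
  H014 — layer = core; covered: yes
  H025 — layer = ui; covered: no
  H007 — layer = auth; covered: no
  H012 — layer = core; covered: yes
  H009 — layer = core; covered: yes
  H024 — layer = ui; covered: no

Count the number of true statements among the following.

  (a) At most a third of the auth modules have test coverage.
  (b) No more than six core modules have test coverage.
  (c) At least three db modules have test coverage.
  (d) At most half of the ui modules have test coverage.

(a) auth: |A| = 7, |A ∩ B| = 3; needs |A ∩ B| / |A| ≤ 1/3 — false.
(b) core: |A| = 9, |A ∩ B| = 7; needs |A ∩ B| ≤ 6 — false.
(c) db: |A| = 6, |A ∩ B| = 2; needs |A ∩ B| ≥ 3 — false.
(d) ui: |A| = 6, |A ∩ B| = 3; needs |A ∩ B| ≤ |A ∖ B| — true.

1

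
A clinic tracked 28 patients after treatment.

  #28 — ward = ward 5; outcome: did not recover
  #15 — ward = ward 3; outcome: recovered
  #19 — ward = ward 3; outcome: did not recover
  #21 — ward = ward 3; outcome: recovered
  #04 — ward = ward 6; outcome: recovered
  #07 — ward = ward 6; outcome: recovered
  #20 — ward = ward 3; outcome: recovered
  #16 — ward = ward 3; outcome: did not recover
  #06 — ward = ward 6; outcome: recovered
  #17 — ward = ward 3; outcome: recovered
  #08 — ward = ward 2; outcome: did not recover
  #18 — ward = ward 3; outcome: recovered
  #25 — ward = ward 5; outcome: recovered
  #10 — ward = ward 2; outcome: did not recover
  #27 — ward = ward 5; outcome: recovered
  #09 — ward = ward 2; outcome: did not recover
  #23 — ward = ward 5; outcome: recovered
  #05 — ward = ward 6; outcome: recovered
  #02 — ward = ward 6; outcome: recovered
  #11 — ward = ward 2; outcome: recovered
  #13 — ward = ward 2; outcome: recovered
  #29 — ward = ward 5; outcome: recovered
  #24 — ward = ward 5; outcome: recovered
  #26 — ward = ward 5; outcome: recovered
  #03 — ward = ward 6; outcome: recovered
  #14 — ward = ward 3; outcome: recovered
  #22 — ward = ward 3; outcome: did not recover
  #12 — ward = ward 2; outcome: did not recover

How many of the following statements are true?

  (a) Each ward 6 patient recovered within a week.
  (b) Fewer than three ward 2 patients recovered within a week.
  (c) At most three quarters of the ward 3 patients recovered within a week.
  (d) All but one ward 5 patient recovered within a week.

(a) ward 6: |A| = 6, |A ∩ B| = 6; needs A ⊆ B, i.e. every element of A is in B (|A ∖ B| = 0) — true.
(b) ward 2: |A| = 6, |A ∩ B| = 2; needs |A ∩ B| < 3 — true.
(c) ward 3: |A| = 9, |A ∩ B| = 6; needs |A ∩ B| / |A| ≤ 3/4 — true.
(d) ward 5: |A| = 7, |A ∩ B| = 6; needs |A ∖ B| = 1 — true.

4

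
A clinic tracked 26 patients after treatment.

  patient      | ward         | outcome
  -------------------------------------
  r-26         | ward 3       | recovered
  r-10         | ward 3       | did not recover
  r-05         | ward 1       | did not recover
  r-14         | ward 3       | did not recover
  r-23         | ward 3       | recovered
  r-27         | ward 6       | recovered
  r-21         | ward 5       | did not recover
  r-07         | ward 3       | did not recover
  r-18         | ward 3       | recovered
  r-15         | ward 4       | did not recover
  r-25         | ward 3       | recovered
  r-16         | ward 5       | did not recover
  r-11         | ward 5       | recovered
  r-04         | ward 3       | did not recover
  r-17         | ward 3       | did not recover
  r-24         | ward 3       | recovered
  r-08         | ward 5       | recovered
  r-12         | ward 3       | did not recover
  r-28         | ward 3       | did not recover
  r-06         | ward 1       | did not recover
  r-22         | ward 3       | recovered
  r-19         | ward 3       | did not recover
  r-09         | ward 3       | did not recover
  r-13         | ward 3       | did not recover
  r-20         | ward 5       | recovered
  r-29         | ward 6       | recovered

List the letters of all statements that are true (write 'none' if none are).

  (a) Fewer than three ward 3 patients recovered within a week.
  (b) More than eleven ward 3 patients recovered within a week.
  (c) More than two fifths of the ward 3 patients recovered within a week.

|A| = 16, |A ∩ B| = 6, |A ∖ B| = 10.
(a) |A ∩ B| < 3: fails.
(b) |A ∩ B| > 11: fails.
(c) |A ∩ B| / |A| > 2/5: fails.

none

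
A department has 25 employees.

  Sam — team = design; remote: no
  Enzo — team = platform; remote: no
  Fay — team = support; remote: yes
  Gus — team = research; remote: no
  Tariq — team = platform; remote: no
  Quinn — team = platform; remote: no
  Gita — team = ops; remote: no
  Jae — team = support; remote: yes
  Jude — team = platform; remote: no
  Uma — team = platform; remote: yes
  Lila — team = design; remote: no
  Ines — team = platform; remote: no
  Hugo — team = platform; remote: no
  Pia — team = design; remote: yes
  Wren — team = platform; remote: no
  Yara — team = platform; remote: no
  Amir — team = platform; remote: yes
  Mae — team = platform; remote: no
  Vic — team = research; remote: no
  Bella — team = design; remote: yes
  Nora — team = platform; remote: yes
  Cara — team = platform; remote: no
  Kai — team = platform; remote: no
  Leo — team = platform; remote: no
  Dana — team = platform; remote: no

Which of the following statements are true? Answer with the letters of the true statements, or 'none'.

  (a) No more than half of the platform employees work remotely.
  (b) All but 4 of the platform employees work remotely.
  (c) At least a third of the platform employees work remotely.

|A| = 16, |A ∩ B| = 3, |A ∖ B| = 13.
(a) |A ∩ B| ≤ |A ∖ B|: holds.
(b) |A ∖ B| = 4: fails.
(c) |A ∩ B| / |A| ≥ 1/3: fails.

(a)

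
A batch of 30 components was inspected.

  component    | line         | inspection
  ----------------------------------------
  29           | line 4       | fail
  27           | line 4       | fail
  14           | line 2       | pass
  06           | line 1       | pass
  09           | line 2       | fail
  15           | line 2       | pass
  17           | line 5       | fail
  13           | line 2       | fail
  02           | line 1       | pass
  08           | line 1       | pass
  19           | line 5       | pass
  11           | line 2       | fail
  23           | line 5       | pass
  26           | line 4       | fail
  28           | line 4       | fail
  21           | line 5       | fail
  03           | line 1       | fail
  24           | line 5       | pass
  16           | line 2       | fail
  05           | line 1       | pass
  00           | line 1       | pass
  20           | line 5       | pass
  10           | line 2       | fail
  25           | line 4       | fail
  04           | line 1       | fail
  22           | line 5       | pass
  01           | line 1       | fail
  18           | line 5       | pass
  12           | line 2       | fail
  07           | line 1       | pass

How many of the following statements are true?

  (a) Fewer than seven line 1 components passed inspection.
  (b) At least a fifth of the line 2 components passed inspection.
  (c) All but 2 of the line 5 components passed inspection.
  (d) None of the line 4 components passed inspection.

(a) line 1: |A| = 9, |A ∩ B| = 6; needs |A ∩ B| < 7 — true.
(b) line 2: |A| = 8, |A ∩ B| = 2; needs |A ∩ B| / |A| ≥ 1/5 — true.
(c) line 5: |A| = 8, |A ∩ B| = 6; needs |A ∖ B| = 2 — true.
(d) line 4: |A| = 5, |A ∩ B| = 0; needs A ∩ B = ∅ (|A ∩ B| = 0) — true.

4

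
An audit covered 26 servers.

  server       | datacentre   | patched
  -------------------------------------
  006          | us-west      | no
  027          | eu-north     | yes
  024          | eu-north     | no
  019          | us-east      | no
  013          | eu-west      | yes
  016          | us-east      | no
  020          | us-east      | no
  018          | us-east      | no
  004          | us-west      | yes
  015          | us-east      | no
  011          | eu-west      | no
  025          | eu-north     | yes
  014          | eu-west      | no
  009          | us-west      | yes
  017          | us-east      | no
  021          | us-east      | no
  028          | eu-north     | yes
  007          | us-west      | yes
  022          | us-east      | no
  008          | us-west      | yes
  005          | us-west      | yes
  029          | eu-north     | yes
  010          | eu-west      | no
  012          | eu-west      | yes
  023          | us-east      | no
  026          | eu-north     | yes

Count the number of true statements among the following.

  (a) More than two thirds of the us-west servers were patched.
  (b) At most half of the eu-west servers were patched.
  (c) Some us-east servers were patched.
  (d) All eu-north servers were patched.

2

(a) us-west: |A| = 6, |A ∩ B| = 5; needs |A ∩ B| / |A| > 2/3 — true.
(b) eu-west: |A| = 5, |A ∩ B| = 2; needs |A ∩ B| ≤ |A ∖ B| — true.
(c) us-east: |A| = 9, |A ∩ B| = 0; needs A ∩ B ≠ ∅ (|A ∩ B| ≥ 1) — false.
(d) eu-north: |A| = 6, |A ∩ B| = 5; needs A ⊆ B, i.e. every element of A is in B (|A ∖ B| = 0) — false.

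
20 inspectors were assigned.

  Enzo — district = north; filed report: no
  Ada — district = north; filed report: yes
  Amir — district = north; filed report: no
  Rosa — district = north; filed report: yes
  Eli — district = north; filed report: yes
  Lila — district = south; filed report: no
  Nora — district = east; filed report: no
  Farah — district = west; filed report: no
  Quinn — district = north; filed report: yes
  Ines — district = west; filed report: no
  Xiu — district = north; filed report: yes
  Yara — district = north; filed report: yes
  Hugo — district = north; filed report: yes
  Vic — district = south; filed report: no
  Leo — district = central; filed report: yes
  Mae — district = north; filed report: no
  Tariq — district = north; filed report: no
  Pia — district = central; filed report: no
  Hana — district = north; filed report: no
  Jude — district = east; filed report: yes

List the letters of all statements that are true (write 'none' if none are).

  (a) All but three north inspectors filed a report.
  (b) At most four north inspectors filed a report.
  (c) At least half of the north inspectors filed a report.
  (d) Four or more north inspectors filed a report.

|A| = 12, |A ∩ B| = 7, |A ∖ B| = 5.
(a) |A ∖ B| = 3: fails.
(b) |A ∩ B| ≤ 4: fails.
(c) |A ∩ B| ≥ |A ∖ B|: holds.
(d) |A ∩ B| ≥ 4: holds.

(c), (d)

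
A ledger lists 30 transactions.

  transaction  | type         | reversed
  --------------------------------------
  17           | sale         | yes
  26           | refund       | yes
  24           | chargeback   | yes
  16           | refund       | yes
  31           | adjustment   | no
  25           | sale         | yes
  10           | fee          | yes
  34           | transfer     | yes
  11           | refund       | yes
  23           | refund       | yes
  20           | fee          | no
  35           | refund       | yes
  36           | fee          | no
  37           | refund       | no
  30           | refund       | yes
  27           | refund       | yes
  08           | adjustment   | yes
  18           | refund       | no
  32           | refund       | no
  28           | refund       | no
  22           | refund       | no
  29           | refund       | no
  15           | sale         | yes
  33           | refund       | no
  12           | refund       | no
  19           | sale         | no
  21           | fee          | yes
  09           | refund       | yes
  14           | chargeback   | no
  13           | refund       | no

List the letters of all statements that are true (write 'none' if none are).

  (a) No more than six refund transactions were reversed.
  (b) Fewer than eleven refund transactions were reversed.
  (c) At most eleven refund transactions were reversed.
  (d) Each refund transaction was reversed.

|A| = 17, |A ∩ B| = 8, |A ∖ B| = 9.
(a) |A ∩ B| ≤ 6: fails.
(b) |A ∩ B| < 11: holds.
(c) |A ∩ B| ≤ 11: holds.
(d) A ⊆ B, i.e. every element of A is in B (|A ∖ B| = 0): fails.

(b), (c)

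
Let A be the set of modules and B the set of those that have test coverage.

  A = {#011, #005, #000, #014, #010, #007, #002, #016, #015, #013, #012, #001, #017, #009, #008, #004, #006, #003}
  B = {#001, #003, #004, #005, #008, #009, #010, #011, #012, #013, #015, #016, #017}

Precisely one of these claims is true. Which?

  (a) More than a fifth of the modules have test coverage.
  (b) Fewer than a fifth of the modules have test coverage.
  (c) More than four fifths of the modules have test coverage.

(a)

|A| = 18, |A ∩ B| = 13, |A ∖ B| = 5.
(a) requires |A ∩ B| / |A| > 1/5: true.
(b) requires |A ∩ B| / |A| < 1/5: false.
(c) requires |A ∩ B| / |A| > 4/5: false.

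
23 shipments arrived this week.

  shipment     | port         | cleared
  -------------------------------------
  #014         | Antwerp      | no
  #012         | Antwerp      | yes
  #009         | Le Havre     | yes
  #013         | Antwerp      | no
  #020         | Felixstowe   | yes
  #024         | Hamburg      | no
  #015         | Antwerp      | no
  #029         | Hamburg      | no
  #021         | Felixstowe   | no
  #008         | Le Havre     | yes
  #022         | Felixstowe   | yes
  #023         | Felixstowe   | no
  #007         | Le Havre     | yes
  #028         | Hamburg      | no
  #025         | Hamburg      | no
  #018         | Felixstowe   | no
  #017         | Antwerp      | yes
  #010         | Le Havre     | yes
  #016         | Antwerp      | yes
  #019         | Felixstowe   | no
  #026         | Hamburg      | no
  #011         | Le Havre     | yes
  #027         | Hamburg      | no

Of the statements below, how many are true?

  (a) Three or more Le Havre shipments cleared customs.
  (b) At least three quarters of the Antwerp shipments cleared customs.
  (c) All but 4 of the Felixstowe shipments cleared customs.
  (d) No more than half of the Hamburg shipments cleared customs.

(a) Le Havre: |A| = 5, |A ∩ B| = 5; needs |A ∩ B| ≥ 3 — true.
(b) Antwerp: |A| = 6, |A ∩ B| = 3; needs |A ∩ B| / |A| ≥ 3/4 — false.
(c) Felixstowe: |A| = 6, |A ∩ B| = 2; needs |A ∖ B| = 4 — true.
(d) Hamburg: |A| = 6, |A ∩ B| = 0; needs |A ∩ B| ≤ |A ∖ B| — true.

3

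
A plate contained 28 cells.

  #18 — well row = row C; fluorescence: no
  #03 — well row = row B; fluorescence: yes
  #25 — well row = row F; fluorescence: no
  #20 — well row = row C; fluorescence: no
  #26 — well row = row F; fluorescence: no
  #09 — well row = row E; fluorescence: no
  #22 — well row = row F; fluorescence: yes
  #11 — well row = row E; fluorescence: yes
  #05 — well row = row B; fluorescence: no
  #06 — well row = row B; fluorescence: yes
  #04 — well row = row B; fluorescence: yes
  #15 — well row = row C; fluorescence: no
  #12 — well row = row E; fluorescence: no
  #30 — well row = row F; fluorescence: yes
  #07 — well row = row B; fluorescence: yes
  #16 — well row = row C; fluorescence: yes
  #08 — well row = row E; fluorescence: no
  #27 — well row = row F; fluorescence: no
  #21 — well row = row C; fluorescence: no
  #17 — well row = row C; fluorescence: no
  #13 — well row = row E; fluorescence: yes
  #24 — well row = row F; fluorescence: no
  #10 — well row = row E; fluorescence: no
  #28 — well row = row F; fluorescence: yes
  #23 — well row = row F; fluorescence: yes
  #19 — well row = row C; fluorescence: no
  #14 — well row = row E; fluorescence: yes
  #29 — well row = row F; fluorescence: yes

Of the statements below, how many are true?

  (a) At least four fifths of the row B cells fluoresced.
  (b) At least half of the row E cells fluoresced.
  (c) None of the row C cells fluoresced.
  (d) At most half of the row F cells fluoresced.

(a) row B: |A| = 5, |A ∩ B| = 4; needs |A ∩ B| / |A| ≥ 4/5 — true.
(b) row E: |A| = 7, |A ∩ B| = 3; needs |A ∩ B| ≥ |A ∖ B| — false.
(c) row C: |A| = 7, |A ∩ B| = 1; needs A ∩ B = ∅ (|A ∩ B| = 0) — false.
(d) row F: |A| = 9, |A ∩ B| = 5; needs |A ∩ B| ≤ |A ∖ B| — false.

1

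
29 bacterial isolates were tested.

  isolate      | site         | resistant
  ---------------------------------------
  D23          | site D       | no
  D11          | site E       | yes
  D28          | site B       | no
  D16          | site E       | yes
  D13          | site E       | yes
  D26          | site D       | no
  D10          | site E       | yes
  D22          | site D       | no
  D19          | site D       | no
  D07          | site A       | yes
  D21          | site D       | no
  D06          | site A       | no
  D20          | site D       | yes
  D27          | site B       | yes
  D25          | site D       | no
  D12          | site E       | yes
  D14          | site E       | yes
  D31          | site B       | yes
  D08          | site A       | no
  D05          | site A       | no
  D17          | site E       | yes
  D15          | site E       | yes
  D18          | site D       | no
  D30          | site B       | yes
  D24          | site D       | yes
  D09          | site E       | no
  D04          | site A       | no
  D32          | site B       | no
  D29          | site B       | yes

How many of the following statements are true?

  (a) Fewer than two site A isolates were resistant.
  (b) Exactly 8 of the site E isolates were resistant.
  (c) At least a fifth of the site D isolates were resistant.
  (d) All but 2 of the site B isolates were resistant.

(a) site A: |A| = 5, |A ∩ B| = 1; needs |A ∩ B| < 2 — true.
(b) site E: |A| = 9, |A ∩ B| = 8; needs |A ∩ B| = 8 — true.
(c) site D: |A| = 9, |A ∩ B| = 2; needs |A ∩ B| / |A| ≥ 1/5 — true.
(d) site B: |A| = 6, |A ∩ B| = 4; needs |A ∖ B| = 2 — true.

4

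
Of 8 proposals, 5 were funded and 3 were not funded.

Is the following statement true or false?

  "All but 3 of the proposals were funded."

'All but 3 of the proposals were funded' holds iff |A ∖ B| = 3.
|A| = 8, |A ∩ B| = 5, |A ∖ B| = 3.
|A ∖ B| = 3, so the statement is true.

True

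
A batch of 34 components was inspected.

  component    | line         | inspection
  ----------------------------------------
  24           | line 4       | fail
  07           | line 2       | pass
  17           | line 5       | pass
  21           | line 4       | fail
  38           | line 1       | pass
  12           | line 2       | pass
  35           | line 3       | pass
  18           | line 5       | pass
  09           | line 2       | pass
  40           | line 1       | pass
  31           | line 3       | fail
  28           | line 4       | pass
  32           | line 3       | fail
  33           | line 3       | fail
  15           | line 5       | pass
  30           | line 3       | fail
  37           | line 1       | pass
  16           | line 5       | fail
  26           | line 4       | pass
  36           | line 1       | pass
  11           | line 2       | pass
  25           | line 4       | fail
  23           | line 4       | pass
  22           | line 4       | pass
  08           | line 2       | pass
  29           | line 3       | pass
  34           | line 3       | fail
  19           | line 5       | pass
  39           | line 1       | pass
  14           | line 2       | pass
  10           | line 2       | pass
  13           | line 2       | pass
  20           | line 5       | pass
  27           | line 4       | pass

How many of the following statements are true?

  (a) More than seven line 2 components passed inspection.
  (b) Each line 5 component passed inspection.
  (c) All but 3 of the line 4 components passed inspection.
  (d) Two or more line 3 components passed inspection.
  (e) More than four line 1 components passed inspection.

4

(a) line 2: |A| = 8, |A ∩ B| = 8; needs |A ∩ B| > 7 — true.
(b) line 5: |A| = 6, |A ∩ B| = 5; needs A ⊆ B, i.e. every element of A is in B (|A ∖ B| = 0) — false.
(c) line 4: |A| = 8, |A ∩ B| = 5; needs |A ∖ B| = 3 — true.
(d) line 3: |A| = 7, |A ∩ B| = 2; needs |A ∩ B| ≥ 2 — true.
(e) line 1: |A| = 5, |A ∩ B| = 5; needs |A ∩ B| > 4 — true.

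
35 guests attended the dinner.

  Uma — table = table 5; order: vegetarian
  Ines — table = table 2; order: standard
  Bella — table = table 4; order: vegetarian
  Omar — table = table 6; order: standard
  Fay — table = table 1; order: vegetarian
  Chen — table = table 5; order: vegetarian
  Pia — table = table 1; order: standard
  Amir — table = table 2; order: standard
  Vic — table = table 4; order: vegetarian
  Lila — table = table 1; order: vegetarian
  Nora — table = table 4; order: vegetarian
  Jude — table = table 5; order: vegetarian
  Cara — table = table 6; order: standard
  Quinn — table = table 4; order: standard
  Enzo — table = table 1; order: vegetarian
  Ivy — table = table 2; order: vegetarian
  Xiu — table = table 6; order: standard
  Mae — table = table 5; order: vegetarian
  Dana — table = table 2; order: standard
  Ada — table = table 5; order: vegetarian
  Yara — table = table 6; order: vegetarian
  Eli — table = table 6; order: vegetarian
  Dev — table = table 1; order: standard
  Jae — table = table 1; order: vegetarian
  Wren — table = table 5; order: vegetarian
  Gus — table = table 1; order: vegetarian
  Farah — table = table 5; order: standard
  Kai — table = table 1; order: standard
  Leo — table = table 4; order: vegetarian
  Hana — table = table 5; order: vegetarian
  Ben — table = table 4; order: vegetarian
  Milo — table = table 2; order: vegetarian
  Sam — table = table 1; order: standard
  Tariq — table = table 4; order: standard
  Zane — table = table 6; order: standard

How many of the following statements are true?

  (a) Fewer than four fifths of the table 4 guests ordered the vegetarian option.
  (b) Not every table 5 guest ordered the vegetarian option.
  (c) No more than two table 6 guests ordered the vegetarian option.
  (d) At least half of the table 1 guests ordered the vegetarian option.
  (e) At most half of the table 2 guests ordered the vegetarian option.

(a) table 4: |A| = 7, |A ∩ B| = 5; needs |A ∩ B| / |A| < 4/5 — true.
(b) table 5: |A| = 8, |A ∩ B| = 7; needs A ⊄ B (|A ∖ B| ≥ 1) — true.
(c) table 6: |A| = 6, |A ∩ B| = 2; needs |A ∩ B| ≤ 2 — true.
(d) table 1: |A| = 9, |A ∩ B| = 5; needs |A ∩ B| ≥ |A ∖ B| — true.
(e) table 2: |A| = 5, |A ∩ B| = 2; needs |A ∩ B| ≤ |A ∖ B| — true.

5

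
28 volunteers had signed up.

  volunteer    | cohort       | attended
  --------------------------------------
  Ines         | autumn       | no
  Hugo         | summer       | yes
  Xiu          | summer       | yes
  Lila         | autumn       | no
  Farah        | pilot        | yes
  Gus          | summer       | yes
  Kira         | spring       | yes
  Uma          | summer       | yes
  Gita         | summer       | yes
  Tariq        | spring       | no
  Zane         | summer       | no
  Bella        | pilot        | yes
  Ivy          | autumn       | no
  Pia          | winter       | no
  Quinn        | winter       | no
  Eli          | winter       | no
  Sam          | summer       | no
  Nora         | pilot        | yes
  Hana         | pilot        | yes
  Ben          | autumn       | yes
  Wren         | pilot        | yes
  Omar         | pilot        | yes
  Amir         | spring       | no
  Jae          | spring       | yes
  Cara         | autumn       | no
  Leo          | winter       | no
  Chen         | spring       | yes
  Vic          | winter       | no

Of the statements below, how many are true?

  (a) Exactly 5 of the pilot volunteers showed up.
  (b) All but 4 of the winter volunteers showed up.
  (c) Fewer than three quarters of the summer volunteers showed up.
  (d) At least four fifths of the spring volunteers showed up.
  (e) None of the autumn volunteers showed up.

(a) pilot: |A| = 6, |A ∩ B| = 6; needs |A ∩ B| = 5 — false.
(b) winter: |A| = 5, |A ∩ B| = 0; needs |A ∖ B| = 4 — false.
(c) summer: |A| = 7, |A ∩ B| = 5; needs |A ∩ B| / |A| < 3/4 — true.
(d) spring: |A| = 5, |A ∩ B| = 3; needs |A ∩ B| / |A| ≥ 4/5 — false.
(e) autumn: |A| = 5, |A ∩ B| = 1; needs A ∩ B = ∅ (|A ∩ B| = 0) — false.

1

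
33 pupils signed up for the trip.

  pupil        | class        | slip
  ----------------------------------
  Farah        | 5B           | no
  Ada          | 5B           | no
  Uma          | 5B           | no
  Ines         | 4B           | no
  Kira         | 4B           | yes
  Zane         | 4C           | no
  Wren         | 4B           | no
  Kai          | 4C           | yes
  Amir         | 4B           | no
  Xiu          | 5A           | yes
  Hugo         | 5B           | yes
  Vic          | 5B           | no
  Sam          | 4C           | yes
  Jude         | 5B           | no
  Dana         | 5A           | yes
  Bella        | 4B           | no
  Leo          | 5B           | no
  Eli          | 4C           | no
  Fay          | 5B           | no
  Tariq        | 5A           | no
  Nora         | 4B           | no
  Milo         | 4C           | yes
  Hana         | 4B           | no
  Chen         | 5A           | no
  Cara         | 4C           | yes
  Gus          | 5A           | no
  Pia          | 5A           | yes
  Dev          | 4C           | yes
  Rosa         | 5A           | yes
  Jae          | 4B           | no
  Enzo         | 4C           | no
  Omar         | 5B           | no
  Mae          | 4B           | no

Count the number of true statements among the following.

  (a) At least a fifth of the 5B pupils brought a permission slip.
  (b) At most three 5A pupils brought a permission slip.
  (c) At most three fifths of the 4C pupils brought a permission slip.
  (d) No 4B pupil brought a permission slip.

0

(a) 5B: |A| = 9, |A ∩ B| = 1; needs |A ∩ B| / |A| ≥ 1/5 — false.
(b) 5A: |A| = 7, |A ∩ B| = 4; needs |A ∩ B| ≤ 3 — false.
(c) 4C: |A| = 8, |A ∩ B| = 5; needs |A ∩ B| / |A| ≤ 3/5 — false.
(d) 4B: |A| = 9, |A ∩ B| = 1; needs A ∩ B = ∅ (|A ∩ B| = 0) — false.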